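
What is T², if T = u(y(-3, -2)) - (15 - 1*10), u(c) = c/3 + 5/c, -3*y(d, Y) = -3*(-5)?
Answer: 529/9 ≈ 58.778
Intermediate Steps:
y(d, Y) = -5 (y(d, Y) = -(-1)*(-5) = -⅓*15 = -5)
u(c) = 5/c + c/3 (u(c) = c*(⅓) + 5/c = c/3 + 5/c = 5/c + c/3)
T = -23/3 (T = (5/(-5) + (⅓)*(-5)) - (15 - 1*10) = (5*(-⅕) - 5/3) - (15 - 10) = (-1 - 5/3) - 1*5 = -8/3 - 5 = -23/3 ≈ -7.6667)
T² = (-23/3)² = 529/9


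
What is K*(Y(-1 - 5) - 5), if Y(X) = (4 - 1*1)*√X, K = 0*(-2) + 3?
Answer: -15 + 9*I*√6 ≈ -15.0 + 22.045*I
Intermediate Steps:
K = 3 (K = 0 + 3 = 3)
Y(X) = 3*√X (Y(X) = (4 - 1)*√X = 3*√X)
K*(Y(-1 - 5) - 5) = 3*(3*√(-1 - 5) - 5) = 3*(3*√(-6) - 5) = 3*(3*(I*√6) - 5) = 3*(3*I*√6 - 5) = 3*(-5 + 3*I*√6) = -15 + 9*I*√6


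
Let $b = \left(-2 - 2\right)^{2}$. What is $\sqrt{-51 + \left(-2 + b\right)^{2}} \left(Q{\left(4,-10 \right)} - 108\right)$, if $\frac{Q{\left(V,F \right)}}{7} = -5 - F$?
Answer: $- 73 \sqrt{145} \approx -879.04$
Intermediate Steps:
$Q{\left(V,F \right)} = -35 - 7 F$ ($Q{\left(V,F \right)} = 7 \left(-5 - F\right) = -35 - 7 F$)
$b = 16$ ($b = \left(-4\right)^{2} = 16$)
$\sqrt{-51 + \left(-2 + b\right)^{2}} \left(Q{\left(4,-10 \right)} - 108\right) = \sqrt{-51 + \left(-2 + 16\right)^{2}} \left(\left(-35 - -70\right) - 108\right) = \sqrt{-51 + 14^{2}} \left(\left(-35 + 70\right) - 108\right) = \sqrt{-51 + 196} \left(35 - 108\right) = \sqrt{145} \left(-73\right) = - 73 \sqrt{145}$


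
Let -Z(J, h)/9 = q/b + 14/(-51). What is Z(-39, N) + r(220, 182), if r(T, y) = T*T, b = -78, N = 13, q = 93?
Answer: 21398635/442 ≈ 48413.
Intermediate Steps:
r(T, y) = T**2
Z(J, h) = 5835/442 (Z(J, h) = -9*(93/(-78) + 14/(-51)) = -9*(93*(-1/78) + 14*(-1/51)) = -9*(-31/26 - 14/51) = -9*(-1945/1326) = 5835/442)
Z(-39, N) + r(220, 182) = 5835/442 + 220**2 = 5835/442 + 48400 = 21398635/442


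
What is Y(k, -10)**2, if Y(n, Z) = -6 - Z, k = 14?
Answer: 16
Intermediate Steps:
Y(k, -10)**2 = (-6 - 1*(-10))**2 = (-6 + 10)**2 = 4**2 = 16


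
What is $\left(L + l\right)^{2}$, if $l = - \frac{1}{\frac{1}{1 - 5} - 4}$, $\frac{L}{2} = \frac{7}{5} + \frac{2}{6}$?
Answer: $\frac{891136}{65025} \approx 13.705$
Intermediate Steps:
$L = \frac{52}{15}$ ($L = 2 \left(\frac{7}{5} + \frac{2}{6}\right) = 2 \left(7 \cdot \frac{1}{5} + 2 \cdot \frac{1}{6}\right) = 2 \left(\frac{7}{5} + \frac{1}{3}\right) = 2 \cdot \frac{26}{15} = \frac{52}{15} \approx 3.4667$)
$l = \frac{4}{17}$ ($l = - \frac{1}{\frac{1}{-4} - 4} = - \frac{1}{- \frac{1}{4} - 4} = - \frac{1}{- \frac{17}{4}} = \left(-1\right) \left(- \frac{4}{17}\right) = \frac{4}{17} \approx 0.23529$)
$\left(L + l\right)^{2} = \left(\frac{52}{15} + \frac{4}{17}\right)^{2} = \left(\frac{944}{255}\right)^{2} = \frac{891136}{65025}$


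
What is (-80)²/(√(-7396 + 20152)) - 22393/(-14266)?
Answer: 3199/2038 + 3200*√3189/3189 ≈ 58.236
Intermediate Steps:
(-80)²/(√(-7396 + 20152)) - 22393/(-14266) = 6400/(√12756) - 22393*(-1/14266) = 6400/((2*√3189)) + 3199/2038 = 6400*(√3189/6378) + 3199/2038 = 3200*√3189/3189 + 3199/2038 = 3199/2038 + 3200*√3189/3189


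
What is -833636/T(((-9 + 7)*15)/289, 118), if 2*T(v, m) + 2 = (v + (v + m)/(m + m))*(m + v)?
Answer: -4107940629004/110031189 ≈ -37334.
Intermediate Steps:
T(v, m) = -1 + (m + v)*(v + (m + v)/(2*m))/2 (T(v, m) = -1 + ((v + (v + m)/(m + m))*(m + v))/2 = -1 + ((v + (m + v)/((2*m)))*(m + v))/2 = -1 + ((v + (m + v)*(1/(2*m)))*(m + v))/2 = -1 + ((v + (m + v)/(2*m))*(m + v))/2 = -1 + ((m + v)*(v + (m + v)/(2*m)))/2 = -1 + (m + v)*(v + (m + v)/(2*m))/2)
-833636/T(((-9 + 7)*15)/289, 118) = -833636*472/((((-9 + 7)*15)/289)² + 118*(-4 + 118 + 2*(((-9 + 7)*15)/289) + 2*(((-9 + 7)*15)/289)² + 2*118*(((-9 + 7)*15)/289))) = -833636*472/((-2*15*(1/289))² + 118*(-4 + 118 + 2*(-2*15*(1/289)) + 2*(-2*15*(1/289))² + 2*118*(-2*15*(1/289)))) = -833636*472/((-30*1/289)² + 118*(-4 + 118 + 2*(-30*1/289) + 2*(-30*1/289)² + 2*118*(-30*1/289))) = -833636*472/((-30/289)² + 118*(-4 + 118 + 2*(-30/289) + 2*(-30/289)² + 2*118*(-30/289))) = -833636*472/(900/83521 + 118*(-4 + 118 - 60/289 + 2*(900/83521) - 7080/289)) = -833636*472/(900/83521 + 118*(-4 + 118 - 60/289 + 1800/83521 - 7080/289)) = -833636*472/(900/83521 + 118*(7459734/83521)) = -833636*472/(900/83521 + 880248612/83521) = -833636/((¼)*(1/118)*(880249512/83521)) = -833636/110031189/4927739 = -833636*4927739/110031189 = -4107940629004/110031189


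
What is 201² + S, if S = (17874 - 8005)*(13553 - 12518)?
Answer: 10254816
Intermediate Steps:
S = 10214415 (S = 9869*1035 = 10214415)
201² + S = 201² + 10214415 = 40401 + 10214415 = 10254816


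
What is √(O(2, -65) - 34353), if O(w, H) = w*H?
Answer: I*√34483 ≈ 185.7*I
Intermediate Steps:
O(w, H) = H*w
√(O(2, -65) - 34353) = √(-65*2 - 34353) = √(-130 - 34353) = √(-34483) = I*√34483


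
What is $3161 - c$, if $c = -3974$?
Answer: $7135$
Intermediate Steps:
$3161 - c = 3161 - -3974 = 3161 + 3974 = 7135$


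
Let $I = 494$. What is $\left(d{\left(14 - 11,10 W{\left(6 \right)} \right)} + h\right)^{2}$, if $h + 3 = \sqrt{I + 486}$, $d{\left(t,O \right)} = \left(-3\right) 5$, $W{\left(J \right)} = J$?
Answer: $1304 - 504 \sqrt{5} \approx 177.02$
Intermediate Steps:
$d{\left(t,O \right)} = -15$
$h = -3 + 14 \sqrt{5}$ ($h = -3 + \sqrt{494 + 486} = -3 + \sqrt{980} = -3 + 14 \sqrt{5} \approx 28.305$)
$\left(d{\left(14 - 11,10 W{\left(6 \right)} \right)} + h\right)^{2} = \left(-15 - \left(3 - 14 \sqrt{5}\right)\right)^{2} = \left(-18 + 14 \sqrt{5}\right)^{2}$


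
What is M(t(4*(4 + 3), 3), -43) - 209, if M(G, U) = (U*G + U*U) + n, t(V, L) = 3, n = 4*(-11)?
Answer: 1467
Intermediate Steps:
n = -44
M(G, U) = -44 + U**2 + G*U (M(G, U) = (U*G + U*U) - 44 = (G*U + U**2) - 44 = (U**2 + G*U) - 44 = -44 + U**2 + G*U)
M(t(4*(4 + 3), 3), -43) - 209 = (-44 + (-43)**2 + 3*(-43)) - 209 = (-44 + 1849 - 129) - 209 = 1676 - 209 = 1467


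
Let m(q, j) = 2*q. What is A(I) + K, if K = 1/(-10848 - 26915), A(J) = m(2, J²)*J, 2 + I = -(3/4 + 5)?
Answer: -1170654/37763 ≈ -31.000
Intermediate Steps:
I = -31/4 (I = -2 - (3/4 + 5) = -2 - (3*(¼) + 5) = -2 - (¾ + 5) = -2 - 1*23/4 = -2 - 23/4 = -31/4 ≈ -7.7500)
A(J) = 4*J (A(J) = (2*2)*J = 4*J)
K = -1/37763 (K = 1/(-37763) = -1/37763 ≈ -2.6481e-5)
A(I) + K = 4*(-31/4) - 1/37763 = -31 - 1/37763 = -1170654/37763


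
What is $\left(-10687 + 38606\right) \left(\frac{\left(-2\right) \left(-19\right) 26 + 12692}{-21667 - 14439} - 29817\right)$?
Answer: $- \frac{15028606203579}{18053} \approx -8.3247 \cdot 10^{8}$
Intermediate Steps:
$\left(-10687 + 38606\right) \left(\frac{\left(-2\right) \left(-19\right) 26 + 12692}{-21667 - 14439} - 29817\right) = 27919 \left(\frac{38 \cdot 26 + 12692}{-36106} - 29817\right) = 27919 \left(\left(988 + 12692\right) \left(- \frac{1}{36106}\right) - 29817\right) = 27919 \left(13680 \left(- \frac{1}{36106}\right) - 29817\right) = 27919 \left(- \frac{6840}{18053} - 29817\right) = 27919 \left(- \frac{538293141}{18053}\right) = - \frac{15028606203579}{18053}$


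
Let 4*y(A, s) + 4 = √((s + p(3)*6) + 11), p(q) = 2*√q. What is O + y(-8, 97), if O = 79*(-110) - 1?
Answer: -8692 + √(27 + 3*√3)/2 ≈ -8689.2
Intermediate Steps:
y(A, s) = -1 + √(11 + s + 12*√3)/4 (y(A, s) = -1 + √((s + (2*√3)*6) + 11)/4 = -1 + √((s + 12*√3) + 11)/4 = -1 + √(11 + s + 12*√3)/4)
O = -8691 (O = -8690 - 1 = -8691)
O + y(-8, 97) = -8691 + (-1 + √(11 + 97 + 12*√3)/4) = -8691 + (-1 + √(108 + 12*√3)/4) = -8692 + √(108 + 12*√3)/4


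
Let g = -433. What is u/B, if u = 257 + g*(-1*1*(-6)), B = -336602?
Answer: 2341/336602 ≈ 0.0069548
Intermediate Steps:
u = -2341 (u = 257 - 433*(-1*1)*(-6) = 257 - (-433)*(-6) = 257 - 433*6 = 257 - 2598 = -2341)
u/B = -2341/(-336602) = -2341*(-1/336602) = 2341/336602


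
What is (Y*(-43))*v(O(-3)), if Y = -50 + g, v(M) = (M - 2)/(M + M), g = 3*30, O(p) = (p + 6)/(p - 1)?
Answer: -9460/3 ≈ -3153.3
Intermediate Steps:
O(p) = (6 + p)/(-1 + p)
g = 90
v(M) = (-2 + M)/(2*M) (v(M) = (-2 + M)/((2*M)) = (-2 + M)*(1/(2*M)) = (-2 + M)/(2*M))
Y = 40 (Y = -50 + 90 = 40)
(Y*(-43))*v(O(-3)) = (40*(-43))*((-2 + (6 - 3)/(-1 - 3))/(2*(((6 - 3)/(-1 - 3))))) = -860*(-2 + 3/(-4))/(3/(-4)) = -860*(-2 - 1/4*3)/((-1/4*3)) = -860*(-2 - 3/4)/(-3/4) = -860*(-4)*(-11)/(3*4) = -1720*11/6 = -9460/3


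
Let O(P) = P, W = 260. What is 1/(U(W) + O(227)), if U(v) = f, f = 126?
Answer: 1/353 ≈ 0.0028329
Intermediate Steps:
U(v) = 126
1/(U(W) + O(227)) = 1/(126 + 227) = 1/353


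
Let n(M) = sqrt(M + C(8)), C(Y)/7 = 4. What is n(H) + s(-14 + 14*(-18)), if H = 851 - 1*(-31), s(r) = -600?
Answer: -600 + sqrt(910) ≈ -569.83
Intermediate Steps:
C(Y) = 28 (C(Y) = 7*4 = 28)
H = 882 (H = 851 + 31 = 882)
n(M) = sqrt(28 + M) (n(M) = sqrt(M + 28) = sqrt(28 + M))
n(H) + s(-14 + 14*(-18)) = sqrt(28 + 882) - 600 = sqrt(910) - 600 = -600 + sqrt(910)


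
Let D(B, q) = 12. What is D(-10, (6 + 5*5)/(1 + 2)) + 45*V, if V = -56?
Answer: -2508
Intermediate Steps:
D(-10, (6 + 5*5)/(1 + 2)) + 45*V = 12 + 45*(-56) = 12 - 2520 = -2508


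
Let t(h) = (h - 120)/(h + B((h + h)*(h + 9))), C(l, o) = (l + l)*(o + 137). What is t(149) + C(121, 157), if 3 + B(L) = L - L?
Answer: 10387637/146 ≈ 71148.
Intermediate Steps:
C(l, o) = 2*l*(137 + o) (C(l, o) = (2*l)*(137 + o) = 2*l*(137 + o))
B(L) = -3 (B(L) = -3 + (L - L) = -3 + 0 = -3)
t(h) = (-120 + h)/(-3 + h) (t(h) = (h - 120)/(h - 3) = (-120 + h)/(-3 + h))
t(149) + C(121, 157) = (-120 + 149)/(-3 + 149) + 2*121*(137 + 157) = 29/146 + 2*121*294 = (1/146)*29 + 71148 = 29/146 + 71148 = 10387637/146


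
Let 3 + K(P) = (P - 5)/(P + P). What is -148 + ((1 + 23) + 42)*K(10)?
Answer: -659/2 ≈ -329.50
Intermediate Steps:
K(P) = -3 + (-5 + P)/(2*P) (K(P) = -3 + (P - 5)/(P + P) = -3 + (-5 + P)/((2*P)) = -3 + (-5 + P)*(1/(2*P)) = -3 + (-5 + P)/(2*P))
-148 + ((1 + 23) + 42)*K(10) = -148 + ((1 + 23) + 42)*((5/2)*(-1 - 1*10)/10) = -148 + (24 + 42)*((5/2)*(⅒)*(-1 - 10)) = -148 + 66*((5/2)*(⅒)*(-11)) = -148 + 66*(-11/4) = -148 - 363/2 = -659/2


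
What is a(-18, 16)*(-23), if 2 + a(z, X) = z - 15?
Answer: 805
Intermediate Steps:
a(z, X) = -17 + z (a(z, X) = -2 + (z - 15) = -2 + (-15 + z) = -17 + z)
a(-18, 16)*(-23) = (-17 - 18)*(-23) = -35*(-23) = 805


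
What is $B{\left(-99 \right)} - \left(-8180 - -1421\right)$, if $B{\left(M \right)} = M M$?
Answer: $16560$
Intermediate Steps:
$B{\left(M \right)} = M^{2}$
$B{\left(-99 \right)} - \left(-8180 - -1421\right) = \left(-99\right)^{2} - \left(-8180 - -1421\right) = 9801 - \left(-8180 + 1421\right) = 9801 - -6759 = 9801 + 6759 = 16560$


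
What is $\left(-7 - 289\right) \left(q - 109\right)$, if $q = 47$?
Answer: $18352$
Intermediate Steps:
$\left(-7 - 289\right) \left(q - 109\right) = \left(-7 - 289\right) \left(47 - 109\right) = \left(-296\right) \left(-62\right) = 18352$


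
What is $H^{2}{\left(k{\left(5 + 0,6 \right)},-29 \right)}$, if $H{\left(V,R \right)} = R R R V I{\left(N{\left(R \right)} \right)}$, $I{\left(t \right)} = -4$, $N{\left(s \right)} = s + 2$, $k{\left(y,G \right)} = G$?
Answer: $342618232896$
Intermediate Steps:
$N{\left(s \right)} = 2 + s$
$H{\left(V,R \right)} = - 4 V R^{3}$ ($H{\left(V,R \right)} = R R R V \left(-4\right) = R R^{2} V \left(-4\right) = R V R^{2} \left(-4\right) = V R^{3} \left(-4\right) = - 4 V R^{3}$)
$H^{2}{\left(k{\left(5 + 0,6 \right)},-29 \right)} = \left(\left(-4\right) 6 \left(-29\right)^{3}\right)^{2} = \left(\left(-4\right) 6 \left(-24389\right)\right)^{2} = 585336^{2} = 342618232896$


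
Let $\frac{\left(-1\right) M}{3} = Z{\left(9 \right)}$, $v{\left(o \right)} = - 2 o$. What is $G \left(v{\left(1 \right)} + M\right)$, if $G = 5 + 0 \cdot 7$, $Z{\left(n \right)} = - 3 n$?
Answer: $395$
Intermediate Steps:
$M = 81$ ($M = - 3 \left(\left(-3\right) 9\right) = \left(-3\right) \left(-27\right) = 81$)
$G = 5$ ($G = 5 + 0 = 5$)
$G \left(v{\left(1 \right)} + M\right) = 5 \left(\left(-2\right) 1 + 81\right) = 5 \left(-2 + 81\right) = 5 \cdot 79 = 395$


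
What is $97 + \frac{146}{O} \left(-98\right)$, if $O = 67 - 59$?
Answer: $- \frac{3383}{2} \approx -1691.5$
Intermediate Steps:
$O = 8$
$97 + \frac{146}{O} \left(-98\right) = 97 + \frac{146}{8} \left(-98\right) = 97 + 146 \cdot \frac{1}{8} \left(-98\right) = 97 + \frac{73}{4} \left(-98\right) = 97 - \frac{3577}{2} = - \frac{3383}{2}$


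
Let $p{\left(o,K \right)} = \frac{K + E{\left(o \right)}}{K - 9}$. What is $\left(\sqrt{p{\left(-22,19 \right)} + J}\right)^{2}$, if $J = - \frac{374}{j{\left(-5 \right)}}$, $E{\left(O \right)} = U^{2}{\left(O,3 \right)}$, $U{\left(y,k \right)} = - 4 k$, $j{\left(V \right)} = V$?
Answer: $\frac{911}{10} \approx 91.1$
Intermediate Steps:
$E{\left(O \right)} = 144$ ($E{\left(O \right)} = \left(\left(-4\right) 3\right)^{2} = \left(-12\right)^{2} = 144$)
$J = \frac{374}{5}$ ($J = - \frac{374}{-5} = \left(-374\right) \left(- \frac{1}{5}\right) = \frac{374}{5} \approx 74.8$)
$p{\left(o,K \right)} = \frac{144 + K}{-9 + K}$ ($p{\left(o,K \right)} = \frac{K + 144}{K - 9} = \frac{144 + K}{-9 + K}$)
$\left(\sqrt{p{\left(-22,19 \right)} + J}\right)^{2} = \left(\sqrt{\frac{144 + 19}{-9 + 19} + \frac{374}{5}}\right)^{2} = \left(\sqrt{\frac{1}{10} \cdot 163 + \frac{374}{5}}\right)^{2} = \left(\sqrt{\frac{163}{10} + \frac{374}{5}}\right)^{2} = \left(\sqrt{\frac{911}{10}}\right)^{2} = \left(\frac{\sqrt{9110}}{10}\right)^{2} = \frac{911}{10}$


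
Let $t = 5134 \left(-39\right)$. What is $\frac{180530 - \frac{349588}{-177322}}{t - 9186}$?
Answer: $- \frac{1333845427}{1547223111} \approx -0.86209$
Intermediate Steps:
$t = -200226$
$\frac{180530 - \frac{349588}{-177322}}{t - 9186} = \frac{180530 - \frac{349588}{-177322}}{-200226 - 9186} = \frac{180530 - - \frac{174794}{88661}}{-209412} = \left(180530 + \frac{174794}{88661}\right) \left(- \frac{1}{209412}\right) = \frac{16006145124}{88661} \left(- \frac{1}{209412}\right) = - \frac{1333845427}{1547223111}$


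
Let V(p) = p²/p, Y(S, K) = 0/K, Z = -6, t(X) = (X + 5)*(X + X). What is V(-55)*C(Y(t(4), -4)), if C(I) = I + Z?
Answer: 330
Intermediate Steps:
t(X) = 2*X*(5 + X) (t(X) = (5 + X)*(2*X) = 2*X*(5 + X))
Y(S, K) = 0
C(I) = -6 + I (C(I) = I - 6 = -6 + I)
V(p) = p
V(-55)*C(Y(t(4), -4)) = -55*(-6 + 0) = -55*(-6) = 330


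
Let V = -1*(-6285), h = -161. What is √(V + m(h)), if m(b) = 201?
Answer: √6486 ≈ 80.536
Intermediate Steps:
V = 6285
√(V + m(h)) = √(6285 + 201) = √6486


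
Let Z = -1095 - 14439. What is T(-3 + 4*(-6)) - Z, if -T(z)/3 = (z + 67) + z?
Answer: 15495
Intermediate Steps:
T(z) = -201 - 6*z (T(z) = -3*((z + 67) + z) = -3*((67 + z) + z) = -3*(67 + 2*z) = -201 - 6*z)
Z = -15534
T(-3 + 4*(-6)) - Z = (-201 - 6*(-3 + 4*(-6))) - 1*(-15534) = (-201 - 6*(-3 - 24)) + 15534 = (-201 - 6*(-27)) + 15534 = (-201 + 162) + 15534 = -39 + 15534 = 15495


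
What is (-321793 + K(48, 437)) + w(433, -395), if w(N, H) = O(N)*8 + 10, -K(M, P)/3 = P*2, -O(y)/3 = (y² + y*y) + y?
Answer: -9334269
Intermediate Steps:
O(y) = -6*y² - 3*y (O(y) = -3*((y² + y*y) + y) = -3*((y² + y²) + y) = -3*(2*y² + y) = -3*(y + 2*y²) = -6*y² - 3*y)
K(M, P) = -6*P (K(M, P) = -3*P*2 = -6*P)
w(N, H) = 10 - 24*N*(1 + 2*N) (w(N, H) = -3*N*(1 + 2*N)*8 + 10 = -24*N*(1 + 2*N) + 10 = 10 - 24*N*(1 + 2*N))
(-321793 + K(48, 437)) + w(433, -395) = (-321793 - 6*437) + (10 - 48*433² - 24*433) = (-321793 - 2622) + (10 - 48*187489 - 10392) = -324415 + (10 - 8999472 - 10392) = -324415 - 9009854 = -9334269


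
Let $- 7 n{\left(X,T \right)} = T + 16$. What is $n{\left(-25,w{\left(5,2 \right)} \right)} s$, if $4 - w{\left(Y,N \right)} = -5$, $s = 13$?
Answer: $- \frac{325}{7} \approx -46.429$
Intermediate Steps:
$w{\left(Y,N \right)} = 9$ ($w{\left(Y,N \right)} = 4 - -5 = 4 + 5 = 9$)
$n{\left(X,T \right)} = - \frac{16}{7} - \frac{T}{7}$ ($n{\left(X,T \right)} = - \frac{T + 16}{7} = - \frac{16 + T}{7} = - \frac{16}{7} - \frac{T}{7}$)
$n{\left(-25,w{\left(5,2 \right)} \right)} s = \left(- \frac{16}{7} - \frac{9}{7}\right) 13 = \left(- \frac{25}{7}\right) 13 = - \frac{325}{7}$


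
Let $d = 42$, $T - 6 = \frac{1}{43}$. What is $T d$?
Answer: $\frac{10878}{43} \approx 252.98$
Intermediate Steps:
$T = \frac{259}{43}$ ($T = 6 + \frac{1}{43} = \frac{259}{43} \approx 6.0233$)
$T d = \frac{259}{43} \cdot 42 = \frac{10878}{43}$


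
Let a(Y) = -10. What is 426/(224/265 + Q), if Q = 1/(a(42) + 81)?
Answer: 8015190/16169 ≈ 495.71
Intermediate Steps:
Q = 1/71 (Q = 1/(-10 + 81) = 1/71 ≈ 0.014085)
426/(224/265 + Q) = 426/(224/265 + 1/71) = 426/(16169/18815) = 426*(18815/16169) = 8015190/16169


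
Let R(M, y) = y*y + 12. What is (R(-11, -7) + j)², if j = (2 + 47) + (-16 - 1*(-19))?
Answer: 12769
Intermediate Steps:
R(M, y) = 12 + y² (R(M, y) = y² + 12 = 12 + y²)
j = 52 (j = 49 + (-16 + 19) = 49 + 3 = 52)
(R(-11, -7) + j)² = ((12 + (-7)²) + 52)² = ((12 + 49) + 52)² = (61 + 52)² = 113² = 12769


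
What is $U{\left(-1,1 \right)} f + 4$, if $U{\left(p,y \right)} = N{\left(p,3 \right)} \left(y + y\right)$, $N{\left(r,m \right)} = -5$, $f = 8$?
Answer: $-76$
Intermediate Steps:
$U{\left(p,y \right)} = - 10 y$ ($U{\left(p,y \right)} = - 5 \left(y + y\right) = - 5 \cdot 2 y = - 10 y$)
$U{\left(-1,1 \right)} f + 4 = \left(-10\right) 1 \cdot 8 + 4 = \left(-10\right) 8 + 4 = -80 + 4 = -76$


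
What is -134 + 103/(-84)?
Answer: -11359/84 ≈ -135.23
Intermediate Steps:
-134 + 103/(-84) = -134 - 1/84*103 = -134 - 103/84 = -11359/84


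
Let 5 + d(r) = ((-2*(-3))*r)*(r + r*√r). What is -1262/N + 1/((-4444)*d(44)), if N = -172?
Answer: 8135116356022199/1108748029437356 - 528*√11/586019043043 ≈ 7.3372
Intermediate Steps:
d(r) = -5 + 6*r*(r + r^(3/2)) (d(r) = -5 + ((-2*(-3))*r)*(r + r*√r) = -5 + (6*r)*(r + r^(3/2)) = -5 + 6*r*(r + r^(3/2)))
-1262/N + 1/((-4444)*d(44)) = -1262/(-172) + 1/((-4444)*(-5 + 6*44² + 6*44^(5/2))) = -1262*(-1/172) - 1/(4444*(-5 + 6*1936 + 6*(3872*√11))) = 631/86 - 1/(4444*(-5 + 11616 + 23232*√11)) = 631/86 - 1/(4444*(11611 + 23232*√11))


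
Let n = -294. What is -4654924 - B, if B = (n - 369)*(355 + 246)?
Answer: -4256461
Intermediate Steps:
B = -398463 (B = (-294 - 369)*(355 + 246) = -663*601 = -398463)
-4654924 - B = -4654924 - 1*(-398463) = -4654924 + 398463 = -4256461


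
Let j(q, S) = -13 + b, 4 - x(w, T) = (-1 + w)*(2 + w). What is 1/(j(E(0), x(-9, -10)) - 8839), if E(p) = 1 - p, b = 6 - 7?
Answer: -1/8853 ≈ -0.00011296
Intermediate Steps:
b = -1
x(w, T) = 4 - (-1 + w)*(2 + w)
j(q, S) = -14 (j(q, S) = -13 - 1 = -14)
1/(j(E(0), x(-9, -10)) - 8839) = 1/(-14 - 8839) = 1/(-8853) = -1/8853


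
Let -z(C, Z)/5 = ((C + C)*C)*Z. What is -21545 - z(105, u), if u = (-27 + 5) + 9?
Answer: -1454795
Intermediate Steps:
u = -13 (u = -22 + 9 = -13)
z(C, Z) = -10*Z*C² (z(C, Z) = -5*(C + C)*C*Z = -5*(2*C)*C*Z = -5*2*C²*Z = -10*Z*C²)
-21545 - z(105, u) = -21545 - (-10)*(-13)*105² = -21545 - (-10)*(-13)*11025 = -21545 - 1*1433250 = -21545 - 1433250 = -1454795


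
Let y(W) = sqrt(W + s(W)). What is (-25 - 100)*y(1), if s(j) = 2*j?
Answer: -125*sqrt(3) ≈ -216.51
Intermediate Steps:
y(W) = sqrt(3)*sqrt(W) (y(W) = sqrt(W + 2*W) = sqrt(3*W) = sqrt(3)*sqrt(W))
(-25 - 100)*y(1) = (-25 - 100)*(sqrt(3)*sqrt(1)) = -125*sqrt(3)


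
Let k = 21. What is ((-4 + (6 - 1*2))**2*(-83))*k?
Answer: 0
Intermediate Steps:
((-4 + (6 - 1*2))**2*(-83))*k = ((-4 + (6 - 1*2))**2*(-83))*21 = ((-4 + (6 - 2))**2*(-83))*21 = ((-4 + 4)**2*(-83))*21 = (0**2*(-83))*21 = (0*(-83))*21 = 0*21 = 0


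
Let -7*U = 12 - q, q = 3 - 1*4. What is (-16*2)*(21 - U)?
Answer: -5120/7 ≈ -731.43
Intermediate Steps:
q = -1 (q = 3 - 4 = -1)
U = -13/7 (U = -(12 - 1*(-1))/7 = -(12 + 1)/7 = -⅐*13 = -13/7 ≈ -1.8571)
(-16*2)*(21 - U) = (-16*2)*(21 - 1*(-13/7)) = -32*(21 + 13/7) = -32*160/7 = -5120/7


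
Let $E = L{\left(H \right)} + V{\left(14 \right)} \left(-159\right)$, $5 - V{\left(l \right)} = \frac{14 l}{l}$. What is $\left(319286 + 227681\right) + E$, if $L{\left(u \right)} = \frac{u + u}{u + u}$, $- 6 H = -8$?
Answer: $548399$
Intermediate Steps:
$H = \frac{4}{3}$ ($H = \left(- \frac{1}{6}\right) \left(-8\right) = \frac{4}{3} \approx 1.3333$)
$V{\left(l \right)} = -9$ ($V{\left(l \right)} = 5 - \frac{14 l}{l} = 5 - 14 = -9$)
$L{\left(u \right)} = 1$ ($L{\left(u \right)} = \frac{2 u}{2 u} = 2 u \frac{1}{2 u} = 1$)
$E = 1432$ ($E = 1 - -1431 = 1 + 1431 = 1432$)
$\left(319286 + 227681\right) + E = \left(319286 + 227681\right) + 1432 = 546967 + 1432 = 548399$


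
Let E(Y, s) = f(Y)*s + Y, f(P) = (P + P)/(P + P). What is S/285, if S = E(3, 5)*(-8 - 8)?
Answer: -128/285 ≈ -0.44912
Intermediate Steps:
f(P) = 1 (f(P) = (2*P)/((2*P)) = (2*P)*(1/(2*P)) = 1)
E(Y, s) = Y + s (E(Y, s) = 1*s + Y = s + Y = Y + s)
S = -128 (S = (3 + 5)*(-8 - 8) = 8*(-16) = -128)
S/285 = -128/285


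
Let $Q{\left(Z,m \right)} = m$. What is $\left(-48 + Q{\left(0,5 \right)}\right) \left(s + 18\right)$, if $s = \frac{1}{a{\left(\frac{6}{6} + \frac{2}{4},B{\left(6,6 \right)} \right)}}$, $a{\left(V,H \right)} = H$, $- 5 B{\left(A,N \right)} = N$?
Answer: $- \frac{4429}{6} \approx -738.17$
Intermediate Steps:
$B{\left(A,N \right)} = - \frac{N}{5}$
$s = - \frac{5}{6}$ ($s = \frac{1}{\left(- \frac{1}{5}\right) 6} = \frac{1}{- \frac{6}{5}} = - \frac{5}{6} \approx -0.83333$)
$\left(-48 + Q{\left(0,5 \right)}\right) \left(s + 18\right) = \left(-48 + 5\right) \left(- \frac{5}{6} + 18\right) = \left(-43\right) \frac{103}{6} = - \frac{4429}{6}$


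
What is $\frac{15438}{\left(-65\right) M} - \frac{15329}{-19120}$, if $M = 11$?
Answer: $- \frac{11368573}{546832} \approx -20.79$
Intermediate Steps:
$\frac{15438}{\left(-65\right) M} - \frac{15329}{-19120} = \frac{15438}{\left(-65\right) 11} - \frac{15329}{-19120} = \frac{15438}{-715} - - \frac{15329}{19120} = 15438 \left(- \frac{1}{715}\right) + \frac{15329}{19120} = - \frac{15438}{715} + \frac{15329}{19120} = - \frac{11368573}{546832}$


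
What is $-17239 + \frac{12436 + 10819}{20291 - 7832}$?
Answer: $- \frac{214757446}{12459} \approx -17237.0$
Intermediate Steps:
$-17239 + \frac{12436 + 10819}{20291 - 7832} = -17239 + \frac{23255}{12459} = - \frac{214757446}{12459}$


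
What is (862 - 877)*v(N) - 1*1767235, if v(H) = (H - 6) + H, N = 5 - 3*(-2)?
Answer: -1767475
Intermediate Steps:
N = 11 (N = 5 + 6 = 11)
v(H) = -6 + 2*H (v(H) = (-6 + H) + H = -6 + 2*H)
(862 - 877)*v(N) - 1*1767235 = (862 - 877)*(-6 + 2*11) - 1*1767235 = -15*(-6 + 22) - 1767235 = -15*16 - 1767235 = -240 - 1767235 = -1767475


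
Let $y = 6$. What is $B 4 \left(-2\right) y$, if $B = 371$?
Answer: $-17808$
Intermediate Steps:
$B 4 \left(-2\right) y = 371 \cdot 4 \left(-2\right) 6 = 371 \left(\left(-8\right) 6\right) = 371 \left(-48\right) = -17808$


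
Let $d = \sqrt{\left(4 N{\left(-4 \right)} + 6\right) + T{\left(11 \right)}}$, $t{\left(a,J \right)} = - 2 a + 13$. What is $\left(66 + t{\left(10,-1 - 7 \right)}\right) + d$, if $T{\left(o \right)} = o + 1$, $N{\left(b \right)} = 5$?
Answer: $59 + \sqrt{38} \approx 65.164$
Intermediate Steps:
$T{\left(o \right)} = 1 + o$
$t{\left(a,J \right)} = 13 - 2 a$
$d = \sqrt{38}$ ($d = \sqrt{\left(4 \cdot 5 + 6\right) + \left(1 + 11\right)} = \sqrt{\left(20 + 6\right) + 12} = \sqrt{26 + 12} = \sqrt{38} \approx 6.1644$)
$\left(66 + t{\left(10,-1 - 7 \right)}\right) + d = \left(66 + \left(13 - 20\right)\right) + \sqrt{38} = \left(66 - 7\right) + \sqrt{38} = 59 + \sqrt{38}$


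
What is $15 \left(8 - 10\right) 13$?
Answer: $-390$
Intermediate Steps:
$15 \left(8 - 10\right) 13 = 15 \left(-2\right) 13 = \left(-30\right) 13 = -390$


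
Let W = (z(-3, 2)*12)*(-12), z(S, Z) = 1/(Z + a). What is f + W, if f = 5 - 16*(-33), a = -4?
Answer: 605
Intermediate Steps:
f = 533 (f = 5 + 528 = 533)
z(S, Z) = 1/(-4 + Z) (z(S, Z) = 1/(Z - 4) = 1/(-4 + Z))
W = 72 (W = (12/(-4 + 2))*(-12) = (12/(-2))*(-12) = -1/2*12*(-12) = -6*(-12) = 72)
f + W = 533 + 72 = 605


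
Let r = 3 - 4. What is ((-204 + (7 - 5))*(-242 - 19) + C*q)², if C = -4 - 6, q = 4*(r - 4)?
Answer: 2800738084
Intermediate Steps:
r = -1
q = -20 (q = 4*(-1 - 4) = 4*(-5) = -20)
C = -10
((-204 + (7 - 5))*(-242 - 19) + C*q)² = ((-204 + (7 - 5))*(-242 - 19) - 10*(-20))² = ((-204 + 2)*(-261) + 200)² = (-202*(-261) + 200)² = (52722 + 200)² = 52922² = 2800738084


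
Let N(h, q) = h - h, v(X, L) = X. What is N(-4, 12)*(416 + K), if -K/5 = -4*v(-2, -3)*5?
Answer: 0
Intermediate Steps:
N(h, q) = 0
K = -200 (K = -5*(-4*(-2))*5 = -40*5 = -5*40 = -200)
N(-4, 12)*(416 + K) = 0*(416 - 200) = 0*216 = 0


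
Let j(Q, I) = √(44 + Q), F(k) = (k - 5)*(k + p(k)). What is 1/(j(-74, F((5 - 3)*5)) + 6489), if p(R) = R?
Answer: 2163/14035717 - I*√30/42107151 ≈ 0.00015411 - 1.3008e-7*I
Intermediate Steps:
F(k) = 2*k*(-5 + k) (F(k) = (k - 5)*(k + k) = (-5 + k)*(2*k) = 2*k*(-5 + k))
1/(j(-74, F((5 - 3)*5)) + 6489) = 1/(√(44 - 74) + 6489) = 1/(√(-30) + 6489) = 1/(I*√30 + 6489) = 1/(6489 + I*√30)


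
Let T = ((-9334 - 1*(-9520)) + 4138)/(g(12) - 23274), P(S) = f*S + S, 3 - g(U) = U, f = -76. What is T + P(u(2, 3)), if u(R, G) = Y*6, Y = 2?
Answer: -20959024/23283 ≈ -900.19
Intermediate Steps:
g(U) = 3 - U
u(R, G) = 12 (u(R, G) = 2*6 = 12)
P(S) = -75*S (P(S) = -76*S + S = -75*S)
T = -4324/23283 (T = ((-9334 - 1*(-9520)) + 4138)/((3 - 1*12) - 23274) = ((-9334 + 9520) + 4138)/((3 - 12) - 23274) = (186 + 4138)/(-9 - 23274) = 4324/(-23283) = 4324*(-1/23283) = -4324/23283 ≈ -0.18571)
T + P(u(2, 3)) = -4324/23283 - 75*12 = -4324/23283 - 900 = -20959024/23283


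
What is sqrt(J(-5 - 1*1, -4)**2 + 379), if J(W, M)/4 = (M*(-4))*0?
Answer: sqrt(379) ≈ 19.468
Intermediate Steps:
J(W, M) = 0 (J(W, M) = 4*((M*(-4))*0) = 4*(-4*M*0) = 4*0 = 0)
sqrt(J(-5 - 1*1, -4)**2 + 379) = sqrt(0**2 + 379) = sqrt(0 + 379) = sqrt(379)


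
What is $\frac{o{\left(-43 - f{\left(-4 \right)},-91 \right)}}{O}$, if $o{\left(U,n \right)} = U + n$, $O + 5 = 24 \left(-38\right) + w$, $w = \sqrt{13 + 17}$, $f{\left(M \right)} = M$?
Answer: $\frac{119210}{840859} + \frac{130 \sqrt{30}}{840859} \approx 0.14262$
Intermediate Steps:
$w = \sqrt{30} \approx 5.4772$
$O = -917 + \sqrt{30}$ ($O = -5 + \left(24 \left(-38\right) + \sqrt{30}\right) = -5 - \left(912 - \sqrt{30}\right) = -917 + \sqrt{30} \approx -911.52$)
$\frac{o{\left(-43 - f{\left(-4 \right)},-91 \right)}}{O} = \frac{\left(-43 - -4\right) - 91}{-917 + \sqrt{30}} = \frac{\left(-43 + 4\right) - 91}{-917 + \sqrt{30}} = \frac{-39 - 91}{-917 + \sqrt{30}} = - \frac{130}{-917 + \sqrt{30}}$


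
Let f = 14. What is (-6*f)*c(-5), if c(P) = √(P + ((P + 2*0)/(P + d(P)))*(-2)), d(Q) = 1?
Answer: -42*I*√30 ≈ -230.04*I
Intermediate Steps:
c(P) = √(P - 2*P/(1 + P)) (c(P) = √(P + ((P + 2*0)/(P + 1))*(-2)) = √(P + ((P + 0)/(1 + P))*(-2)) = √(P + (P/(1 + P))*(-2)) = √(P - 2*P/(1 + P)))
(-6*f)*c(-5) = (-6*14)*√(-5*(-1 - 5)/(1 - 5)) = -84*I*√30*√(-1/(-4)) = -84*I*√30/2 = -42*I*√30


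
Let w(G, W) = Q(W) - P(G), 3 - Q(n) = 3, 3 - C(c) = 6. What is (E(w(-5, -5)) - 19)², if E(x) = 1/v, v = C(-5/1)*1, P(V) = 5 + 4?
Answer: 3364/9 ≈ 373.78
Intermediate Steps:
C(c) = -3 (C(c) = 3 - 1*6 = 3 - 6 = -3)
Q(n) = 0 (Q(n) = 3 - 1*3 = 3 - 3 = 0)
P(V) = 9
w(G, W) = -9 (w(G, W) = 0 - 1*9 = 0 - 9 = -9)
v = -3 (v = -3*1 = -3)
E(x) = -⅓ (E(x) = 1/(-3) = -⅓)
(E(w(-5, -5)) - 19)² = (-⅓ - 19)² = (-58/3)² = 3364/9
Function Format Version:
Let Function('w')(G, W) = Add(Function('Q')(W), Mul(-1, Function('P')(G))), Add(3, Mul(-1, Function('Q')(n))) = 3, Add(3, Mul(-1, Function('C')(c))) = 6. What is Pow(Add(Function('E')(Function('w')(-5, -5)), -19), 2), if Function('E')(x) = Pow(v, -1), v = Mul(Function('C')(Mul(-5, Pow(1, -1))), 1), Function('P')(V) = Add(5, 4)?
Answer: Rational(3364, 9) ≈ 373.78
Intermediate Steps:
Function('C')(c) = -3 (Function('C')(c) = Add(3, Mul(-1, 6)) = Add(3, -6) = -3)
Function('Q')(n) = 0 (Function('Q')(n) = Add(3, Mul(-1, 3)) = Add(3, -3) = 0)
Function('P')(V) = 9
Function('w')(G, W) = -9 (Function('w')(G, W) = Add(0, Mul(-1, 9)) = Add(0, -9) = -9)
v = -3 (v = Mul(-3, 1) = -3)
Function('E')(x) = Rational(-1, 3) (Function('E')(x) = Pow(-3, -1) = Rational(-1, 3))
Pow(Add(Function('E')(Function('w')(-5, -5)), -19), 2) = Pow(Add(Rational(-1, 3), -19), 2) = Pow(Rational(-58, 3), 2) = Rational(3364, 9)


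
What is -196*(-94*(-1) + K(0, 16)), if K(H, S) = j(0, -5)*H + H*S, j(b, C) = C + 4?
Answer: -18424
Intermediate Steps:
j(b, C) = 4 + C
K(H, S) = -H + H*S (K(H, S) = (4 - 5)*H + H*S = -H + H*S)
-196*(-94*(-1) + K(0, 16)) = -196*(-94*(-1) + 0*(-1 + 16)) = -196*(94 + 0*15) = -196*(94 + 0) = -196*94 = -18424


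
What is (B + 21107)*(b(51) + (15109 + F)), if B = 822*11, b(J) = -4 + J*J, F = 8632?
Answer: 794064362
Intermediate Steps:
b(J) = -4 + J²
B = 9042
(B + 21107)*(b(51) + (15109 + F)) = (9042 + 21107)*((-4 + 51²) + (15109 + 8632)) = 30149*((-4 + 2601) + 23741) = 30149*(2597 + 23741) = 30149*26338 = 794064362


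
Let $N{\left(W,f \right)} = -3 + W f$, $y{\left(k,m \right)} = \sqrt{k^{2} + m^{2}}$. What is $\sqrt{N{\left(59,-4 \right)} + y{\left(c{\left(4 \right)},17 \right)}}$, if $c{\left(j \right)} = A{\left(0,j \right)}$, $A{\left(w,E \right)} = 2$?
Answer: $\sqrt{-239 + \sqrt{293}} \approx 14.896 i$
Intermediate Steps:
$c{\left(j \right)} = 2$
$\sqrt{N{\left(59,-4 \right)} + y{\left(c{\left(4 \right)},17 \right)}} = \sqrt{\left(-3 + 59 \left(-4\right)\right) + \sqrt{2^{2} + 17^{2}}} = \sqrt{\left(-3 - 236\right) + \sqrt{4 + 289}} = \sqrt{-239 + \sqrt{293}}$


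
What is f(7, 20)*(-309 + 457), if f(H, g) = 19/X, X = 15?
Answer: 2812/15 ≈ 187.47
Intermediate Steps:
f(H, g) = 19/15
f(7, 20)*(-309 + 457) = 19*(-309 + 457)/15 = (19/15)*148 = 2812/15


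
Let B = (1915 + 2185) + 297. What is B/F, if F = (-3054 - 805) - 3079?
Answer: -4397/6938 ≈ -0.63376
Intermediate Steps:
F = -6938 (F = -3859 - 3079 = -6938)
B = 4397 (B = 4100 + 297 = 4397)
B/F = 4397/(-6938) = 4397*(-1/6938) = -4397/6938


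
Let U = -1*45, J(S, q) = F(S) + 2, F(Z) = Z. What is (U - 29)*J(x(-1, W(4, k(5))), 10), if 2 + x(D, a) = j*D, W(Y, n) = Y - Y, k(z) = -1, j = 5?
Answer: 370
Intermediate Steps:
W(Y, n) = 0
x(D, a) = -2 + 5*D
J(S, q) = 2 + S (J(S, q) = S + 2 = 2 + S)
U = -45
(U - 29)*J(x(-1, W(4, k(5))), 10) = (-45 - 29)*(2 + (-2 + 5*(-1))) = -74*(2 + (-2 - 5)) = -74*(2 - 7) = -74*(-5) = 370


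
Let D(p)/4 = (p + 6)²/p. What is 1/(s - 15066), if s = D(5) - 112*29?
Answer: -5/91086 ≈ -5.4893e-5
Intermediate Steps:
D(p) = 4*(6 + p)²/p (D(p) = 4*((p + 6)²/p) = 4*((6 + p)²/p) = 4*(6 + p)²/p)
s = -15756/5 (s = 4*(6 + 5)²/5 - 112*29 = 4*(⅕)*11² - 3248 = 4*(⅕)*121 - 3248 = 484/5 - 3248 = -15756/5 ≈ -3151.2)
1/(s - 15066) = 1/(-15756/5 - 15066) = 1/(-91086/5) = -5/91086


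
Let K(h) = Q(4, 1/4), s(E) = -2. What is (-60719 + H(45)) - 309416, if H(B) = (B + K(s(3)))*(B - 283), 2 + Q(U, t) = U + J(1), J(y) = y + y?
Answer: -381797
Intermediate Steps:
J(y) = 2*y
Q(U, t) = U (Q(U, t) = -2 + (U + 2*1) = -2 + (U + 2) = -2 + (2 + U) = U)
K(h) = 4
H(B) = (-283 + B)*(4 + B) (H(B) = (B + 4)*(B - 283) = (4 + B)*(-283 + B) = (-283 + B)*(4 + B))
(-60719 + H(45)) - 309416 = (-60719 + (-1132 + 45² - 279*45)) - 309416 = (-60719 + (-1132 + 2025 - 12555)) - 309416 = (-60719 - 11662) - 309416 = -72381 - 309416 = -381797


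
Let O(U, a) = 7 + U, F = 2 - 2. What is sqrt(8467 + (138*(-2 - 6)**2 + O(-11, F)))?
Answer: sqrt(17295) ≈ 131.51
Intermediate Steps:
F = 0
sqrt(8467 + (138*(-2 - 6)**2 + O(-11, F))) = sqrt(8467 + (138*(-2 - 6)**2 + (7 - 11))) = sqrt(8467 + (138*(-8)**2 - 4)) = sqrt(8467 + (138*64 - 4)) = sqrt(8467 + (8832 - 4)) = sqrt(8467 + 8828) = sqrt(17295)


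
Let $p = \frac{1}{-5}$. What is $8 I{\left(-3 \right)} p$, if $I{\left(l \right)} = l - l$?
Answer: $0$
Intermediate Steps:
$I{\left(l \right)} = 0$
$p = - \frac{1}{5} \approx -0.2$
$8 I{\left(-3 \right)} p = 8 \cdot 0 \left(- \frac{1}{5}\right) = 0 \left(- \frac{1}{5}\right) = 0$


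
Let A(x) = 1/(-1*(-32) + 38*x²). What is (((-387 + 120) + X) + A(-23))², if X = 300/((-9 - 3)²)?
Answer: 1024191176922169/14593606416 ≈ 70181.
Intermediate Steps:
A(x) = 1/(32 + 38*x²)
X = 25/12 (X = 300/((-12)²) = 300/144 = 300*(1/144) = 25/12 ≈ 2.0833)
(((-387 + 120) + X) + A(-23))² = (((-387 + 120) + 25/12) + 1/(2*(16 + 19*(-23)²)))² = ((-267 + 25/12) + 1/(2*(16 + 19*529)))² = (-3179/12 + 1/(2*(16 + 10051)))² = (-3179/12 + (½)/10067)² = (-3179/12 + (½)*(1/10067))² = (-3179/12 + 1/20134)² = (-32002987/120804)² = 1024191176922169/14593606416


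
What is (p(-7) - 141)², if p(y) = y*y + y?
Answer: 9801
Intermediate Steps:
p(y) = y + y² (p(y) = y² + y = y + y²)
(p(-7) - 141)² = (-7*(1 - 7) - 141)² = (-7*(-6) - 141)² = (42 - 141)² = (-99)² = 9801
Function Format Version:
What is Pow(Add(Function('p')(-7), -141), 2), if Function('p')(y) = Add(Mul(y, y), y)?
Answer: 9801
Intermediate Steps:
Function('p')(y) = Add(y, Pow(y, 2)) (Function('p')(y) = Add(Pow(y, 2), y) = Add(y, Pow(y, 2)))
Pow(Add(Function('p')(-7), -141), 2) = Pow(Add(Mul(-7, Add(1, -7)), -141), 2) = Pow(Add(Mul(-7, -6), -141), 2) = Pow(Add(42, -141), 2) = Pow(-99, 2) = 9801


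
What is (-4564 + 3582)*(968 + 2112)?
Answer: -3024560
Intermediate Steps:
(-4564 + 3582)*(968 + 2112) = -982*3080 = -3024560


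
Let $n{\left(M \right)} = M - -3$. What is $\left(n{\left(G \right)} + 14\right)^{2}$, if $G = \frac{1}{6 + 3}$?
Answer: $\frac{23716}{81} \approx 292.79$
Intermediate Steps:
$G = \frac{1}{9} \approx 0.11111$
$n{\left(M \right)} = 3 + M$ ($n{\left(M \right)} = M + 3 = 3 + M$)
$\left(n{\left(G \right)} + 14\right)^{2} = \left(\left(3 + \frac{1}{9}\right) + 14\right)^{2} = \left(\frac{28}{9} + 14\right)^{2} = \left(\frac{154}{9}\right)^{2} = \frac{23716}{81}$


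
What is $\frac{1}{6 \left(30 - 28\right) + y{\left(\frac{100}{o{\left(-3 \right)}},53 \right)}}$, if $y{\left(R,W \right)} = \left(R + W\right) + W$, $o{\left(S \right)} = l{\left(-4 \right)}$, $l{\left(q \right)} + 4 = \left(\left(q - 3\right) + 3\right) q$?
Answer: $\frac{3}{379} \approx 0.0079156$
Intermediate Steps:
$l{\left(q \right)} = -4 + q^{2}$ ($l{\left(q \right)} = -4 + \left(\left(q - 3\right) + 3\right) q = -4 + \left(\left(-3 + q\right) + 3\right) q = -4 + q q = -4 + q^{2}$)
$o{\left(S \right)} = 12$ ($o{\left(S \right)} = -4 + \left(-4\right)^{2} = -4 + 16 = 12$)
$y{\left(R,W \right)} = R + 2 W$
$\frac{1}{6 \left(30 - 28\right) + y{\left(\frac{100}{o{\left(-3 \right)}},53 \right)}} = \frac{1}{6 \left(30 - 28\right) + \left(\frac{100}{12} + 2 \cdot 53\right)} = \frac{1}{6 \cdot 2 + \left(100 \cdot \frac{1}{12} + 106\right)} = \frac{1}{12 + \left(\frac{25}{3} + 106\right)} = \frac{1}{12 + \frac{343}{3}} = \frac{1}{\frac{379}{3}} = \frac{3}{379}$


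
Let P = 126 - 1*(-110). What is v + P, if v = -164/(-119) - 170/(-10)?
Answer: 30271/119 ≈ 254.38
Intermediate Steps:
P = 236 (P = 126 + 110 = 236)
v = 2187/119 (v = -164*(-1/119) - 170*(-⅒) = 164/119 + 17 = 2187/119 ≈ 18.378)
v + P = 2187/119 + 236 = 30271/119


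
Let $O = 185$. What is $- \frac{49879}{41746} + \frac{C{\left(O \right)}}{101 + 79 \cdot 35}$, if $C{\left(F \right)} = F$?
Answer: $- \frac{33807551}{29911009} \approx -1.1303$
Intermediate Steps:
$- \frac{49879}{41746} + \frac{C{\left(O \right)}}{101 + 79 \cdot 35} = - \frac{49879}{41746} + \frac{185}{101 + 79 \cdot 35} = \left(-49879\right) \frac{1}{41746} + \frac{185}{101 + 2765} = - \frac{49879}{41746} + \frac{185}{2866} = - \frac{33807551}{29911009}$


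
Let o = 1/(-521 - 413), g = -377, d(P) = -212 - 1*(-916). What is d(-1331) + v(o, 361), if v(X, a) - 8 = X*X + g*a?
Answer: -118103917059/872356 ≈ -1.3539e+5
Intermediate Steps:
d(P) = 704 (d(P) = -212 + 916 = 704)
o = -1/934 (o = 1/(-934) = -1/934 ≈ -0.0010707)
v(X, a) = 8 + X² - 377*a (v(X, a) = 8 + (X*X - 377*a) = 8 + (X² - 377*a) = 8 + X² - 377*a)
d(-1331) + v(o, 361) = 704 + (8 + (-1/934)² - 377*361) = 704 + (8 + 1/872356 - 136097) = 704 - 118718055683/872356 = -118103917059/872356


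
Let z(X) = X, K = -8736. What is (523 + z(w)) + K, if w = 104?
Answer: -8109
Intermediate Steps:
(523 + z(w)) + K = (523 + 104) - 8736 = 627 - 8736 = -8109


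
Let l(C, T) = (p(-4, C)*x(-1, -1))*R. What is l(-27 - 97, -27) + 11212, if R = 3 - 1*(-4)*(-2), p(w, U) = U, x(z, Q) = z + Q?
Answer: 9972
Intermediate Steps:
x(z, Q) = Q + z
R = -5 (R = 3 + 4*(-2) = 3 - 8 = -5)
l(C, T) = 10*C (l(C, T) = (C*(-1 - 1))*(-5) = (C*(-2))*(-5) = -2*C*(-5) = 10*C)
l(-27 - 97, -27) + 11212 = 10*(-27 - 97) + 11212 = 10*(-124) + 11212 = -1240 + 11212 = 9972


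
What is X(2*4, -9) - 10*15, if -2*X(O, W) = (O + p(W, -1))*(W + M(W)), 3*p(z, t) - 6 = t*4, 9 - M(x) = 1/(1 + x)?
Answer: -3613/24 ≈ -150.54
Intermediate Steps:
M(x) = 9 - 1/(1 + x)
p(z, t) = 2 + 4*t/3 (p(z, t) = 2 + (t*4)/3 = 2 + (4*t)/3 = 2 + 4*t/3)
X(O, W) = -(⅔ + O)*(W + (8 + 9*W)/(1 + W))/2 (X(O, W) = -(O + (2 + (4/3)*(-1)))*(W + (8 + 9*W)/(1 + W))/2 = -(O + (2 - 4/3))*(W + (8 + 9*W)/(1 + W))/2 = -(O + ⅔)*(W + (8 + 9*W)/(1 + W))/2 = -(⅔ + O)*(W + (8 + 9*W)/(1 + W))/2)
X(2*4, -9) - 10*15 = (-16 - 18*(-9) - 3*2*4*(8 + 9*(-9)) - 9*(1 - 9)*(-2 - 6*4))/(6*(1 - 9)) - 10*15 = (⅙)*(-16 + 162 - 3*8*(8 - 81) - 9*(-8)*(-2 - 3*8))/(-8) - 150 = (⅙)*(-⅛)*(-16 + 162 - 3*8*(-73) - 9*(-8)*(-2 - 24)) - 150 = (⅙)*(-⅛)*(-16 + 162 + 1752 - 9*(-8)*(-26)) - 150 = (⅙)*(-⅛)*(-16 + 162 + 1752 - 1872) - 150 = (⅙)*(-⅛)*26 - 150 = -13/24 - 150 = -3613/24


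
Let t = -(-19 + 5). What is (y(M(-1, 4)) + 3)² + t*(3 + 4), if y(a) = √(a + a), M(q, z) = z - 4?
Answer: 107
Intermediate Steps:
M(q, z) = -4 + z
y(a) = √2*√a (y(a) = √(2*a) = √2*√a)
t = 14 (t = -1*(-14) = 14)
(y(M(-1, 4)) + 3)² + t*(3 + 4) = (√2*√(-4 + 4) + 3)² + 14*(3 + 4) = (√2*√0 + 3)² + 14*7 = (√2*0 + 3)² + 98 = (0 + 3)² + 98 = 3² + 98 = 9 + 98 = 107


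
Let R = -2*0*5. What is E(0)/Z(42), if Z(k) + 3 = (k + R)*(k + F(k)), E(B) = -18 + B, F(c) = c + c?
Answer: -6/1763 ≈ -0.0034033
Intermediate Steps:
F(c) = 2*c
R = 0 (R = 0*5 = 0)
Z(k) = -3 + 3*k**2 (Z(k) = -3 + (k + 0)*(k + 2*k) = -3 + k*(3*k) = -3 + 3*k**2)
E(0)/Z(42) = (-18 + 0)/(-3 + 3*42**2) = -18/(-3 + 3*1764) = -18/(-3 + 5292) = -18/5289 = -18*1/5289 = -6/1763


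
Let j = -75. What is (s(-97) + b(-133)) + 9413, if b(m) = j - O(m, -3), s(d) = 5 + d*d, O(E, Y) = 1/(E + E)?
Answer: 4988033/266 ≈ 18752.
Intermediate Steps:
O(E, Y) = 1/(2*E)
s(d) = 5 + d²
b(m) = -75 - 1/(2*m)
(s(-97) + b(-133)) + 9413 = ((5 + (-97)²) + (-75 - ½/(-133))) + 9413 = ((5 + 9409) + (-75 - ½*(-1/133))) + 9413 = (9414 + (-75 + 1/266)) + 9413 = (9414 - 19949/266) + 9413 = 2484175/266 + 9413 = 4988033/266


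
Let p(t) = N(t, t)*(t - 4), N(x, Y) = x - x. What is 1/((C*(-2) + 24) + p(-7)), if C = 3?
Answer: 1/18 ≈ 0.055556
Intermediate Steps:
N(x, Y) = 0
p(t) = 0 (p(t) = 0*(t - 4) = 0*(-4 + t) = 0)
1/((C*(-2) + 24) + p(-7)) = 1/((3*(-2) + 24) + 0) = 1/((-6 + 24) + 0) = 1/(18 + 0) = 1/18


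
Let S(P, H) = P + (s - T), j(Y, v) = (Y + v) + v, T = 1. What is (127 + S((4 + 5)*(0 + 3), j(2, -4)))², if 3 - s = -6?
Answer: 26244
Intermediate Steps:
s = 9 (s = 3 - 1*(-6) = 3 + 6 = 9)
j(Y, v) = Y + 2*v
S(P, H) = 8 + P (S(P, H) = P + (9 - 1*1) = P + (9 - 1) = P + 8 = 8 + P)
(127 + S((4 + 5)*(0 + 3), j(2, -4)))² = (127 + (8 + (4 + 5)*(0 + 3)))² = (127 + (8 + 9*3))² = (127 + (8 + 27))² = (127 + 35)² = 162² = 26244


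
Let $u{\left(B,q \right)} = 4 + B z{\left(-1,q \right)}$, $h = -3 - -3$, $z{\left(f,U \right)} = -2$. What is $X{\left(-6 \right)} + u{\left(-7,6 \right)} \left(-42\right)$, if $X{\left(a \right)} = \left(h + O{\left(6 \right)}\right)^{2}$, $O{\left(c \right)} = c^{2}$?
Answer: $540$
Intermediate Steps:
$h = 0$ ($h = -3 + 3 = 0$)
$u{\left(B,q \right)} = 4 - 2 B$ ($u{\left(B,q \right)} = 4 + B \left(-2\right) = 4 - 2 B$)
$X{\left(a \right)} = 1296$ ($X{\left(a \right)} = \left(0 + 6^{2}\right)^{2} = \left(0 + 36\right)^{2} = 36^{2} = 1296$)
$X{\left(-6 \right)} + u{\left(-7,6 \right)} \left(-42\right) = 1296 + \left(4 - -14\right) \left(-42\right) = 1296 + \left(4 + 14\right) \left(-42\right) = 1296 + 18 \left(-42\right) = 1296 - 756 = 540$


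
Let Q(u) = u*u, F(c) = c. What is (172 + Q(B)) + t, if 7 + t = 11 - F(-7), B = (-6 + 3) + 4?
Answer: 184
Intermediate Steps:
B = 1 (B = -3 + 4 = 1)
Q(u) = u**2
t = 11 (t = -7 + (11 - 1*(-7)) = -7 + (11 + 7) = -7 + 18 = 11)
(172 + Q(B)) + t = (172 + 1**2) + 11 = (172 + 1) + 11 = 173 + 11 = 184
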